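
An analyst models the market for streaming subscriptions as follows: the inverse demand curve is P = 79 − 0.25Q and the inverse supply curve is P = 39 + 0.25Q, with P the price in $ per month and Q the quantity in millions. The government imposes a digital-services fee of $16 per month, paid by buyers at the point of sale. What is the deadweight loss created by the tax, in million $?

Deadweight loss = $256 million.

Inverting to Q(P) form: Qd = 316 − 4P; Qs = 4P − 156.
Without the tax, 316 − 4P = 4P − 156 gives 8P = 472, so P* = $59 and Q* = 80.
With the tax collected from buyers, demand (in seller-price terms) shifts: Qd = 316 − 4(P + 16).
New equilibrium: buyers pay $67, suppliers receive $51, Q = 48. (Wedge: Pb − Ps = 16.)
Quantity falls by |ΔQ| = |80 − 48| = 32.
DWL = ½ · t · |ΔQ| = ½ · 16 · 32 = $256.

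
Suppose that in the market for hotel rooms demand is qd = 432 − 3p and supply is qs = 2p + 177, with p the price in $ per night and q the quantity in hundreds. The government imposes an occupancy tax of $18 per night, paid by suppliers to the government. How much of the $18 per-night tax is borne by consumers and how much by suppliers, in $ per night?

Consumers bear $7.2 per night; suppliers bear $10.8 per night.

Without the tax, 432 − 3p = 2p + 177 gives 5p = 255, so p* = $51 and q* = 279.
With the tax collected from suppliers, supply shifts: qs = 2(p − 18) + 177.
New equilibrium: consumers pay $58.2, suppliers receive $40.2, q = 257.4. (Wedge: pb − ps = 18.)
Burden on consumers: $7.2; on suppliers: $10.8. (They sum to $18.)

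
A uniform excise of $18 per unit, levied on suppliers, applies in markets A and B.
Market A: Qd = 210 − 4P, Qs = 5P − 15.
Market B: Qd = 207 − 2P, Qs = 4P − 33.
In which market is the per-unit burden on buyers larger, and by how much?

Market B, by $2.

Market A: pre-tax P* = $25, Q* = 110; post-tax Q = 70; per-unit burden on buyers = $10.
Market B: pre-tax P* = $40, Q* = 127; post-tax Q = 103; per-unit burden on buyers = $12.
Difference: $10 vs $12 → market B is larger by $2.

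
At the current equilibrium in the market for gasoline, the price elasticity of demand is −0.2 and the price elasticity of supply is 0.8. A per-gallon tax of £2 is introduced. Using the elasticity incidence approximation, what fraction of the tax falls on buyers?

Buyers' share ≈ 0.8.

Incidence ratio: buyers' share ≈ εs / (εs + |εd|) = 0.8 / (0.8 + 0.2) = 0.8.
Supply is the more elastic side, so buyers bear the larger share.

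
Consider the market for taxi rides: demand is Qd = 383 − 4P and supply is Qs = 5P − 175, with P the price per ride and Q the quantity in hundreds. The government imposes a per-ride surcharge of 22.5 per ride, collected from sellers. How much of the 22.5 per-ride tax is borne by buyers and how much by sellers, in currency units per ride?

Buyers bear 12.5 per ride; sellers bear 10 per ride.

Before the tax: set 383 − 4P = 5P − 175 → P* = 62, Q* = 135.
With the tax collected from sellers, supply shifts: Qs = 5(P − 22.5) − 175.
Solving gives Q = 85 with buyers paying 74.5 and sellers receiving 52 (the 22.5 wedge).
Burden on buyers: 12.5; on sellers: 10. (They sum to 22.5.)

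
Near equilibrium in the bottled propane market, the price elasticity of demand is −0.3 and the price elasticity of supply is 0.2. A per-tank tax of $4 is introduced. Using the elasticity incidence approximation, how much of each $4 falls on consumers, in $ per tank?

Incidence ratio: consumers' share ≈ εs / (εs + |εd|) = 0.2 / (0.2 + 0.3) = 0.4.
So consumers bear ≈ 0.4 × $4 = $1.6; producers bear $2.4.

Consumers bear ≈ $1.6 per tank.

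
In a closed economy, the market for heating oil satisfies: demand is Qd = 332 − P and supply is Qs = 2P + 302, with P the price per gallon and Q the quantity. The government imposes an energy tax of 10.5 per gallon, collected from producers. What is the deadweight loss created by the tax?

Before the tax: set 332 − P = 2P + 302 → P* = 10, Q* = 322.
With the tax collected from producers, supply shifts: Qs = 2(P − 10.5) + 302.
Solving gives Q = 315 with buyers paying 17 and producers receiving 6.5 (the 10.5 wedge).
Quantity falls by |ΔQ| = |322 − 315| = 7.
DWL = ½ · t · |ΔQ| = ½ · 10.5 · 7 = 36.75.

Deadweight loss = 36.75.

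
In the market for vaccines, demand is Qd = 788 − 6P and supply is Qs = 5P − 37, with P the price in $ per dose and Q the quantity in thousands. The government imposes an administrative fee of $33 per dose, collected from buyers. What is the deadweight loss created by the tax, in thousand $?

Deadweight loss = $1485 thousand.

Before the tax: set 788 − 6P = 5P − 37 → P* = $75, Q* = 338.
With the tax collected from buyers, demand (in seller-price terms) shifts: Qd = 788 − 6(P + 33).
New equilibrium: buyers pay $90, producers receive $57, Q = 248. (Wedge: Pb − Ps = 33.)
Quantity falls by |ΔQ| = |338 − 248| = 90.
DWL = ½ · t · |ΔQ| = ½ · 33 · 90 = $1485.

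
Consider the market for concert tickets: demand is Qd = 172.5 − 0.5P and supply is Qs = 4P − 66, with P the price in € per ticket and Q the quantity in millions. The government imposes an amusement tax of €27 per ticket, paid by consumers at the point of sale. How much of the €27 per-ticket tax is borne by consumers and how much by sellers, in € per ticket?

Without the tax, 172.5 − 0.5P = 4P − 66 gives 4.5P = 238.5, so P* = €53 and Q* = 146.
With the tax collected from consumers, demand (in seller-price terms) shifts: Qd = 172.5 − 0.5(P + 27).
New equilibrium: consumers pay €77, sellers receive €50, Q = 134. (Wedge: Pb − Ps = 27.)
Burden on consumers: €24; on sellers: €3. (They sum to €27.)
The less price-elastic side of the market bears the larger share of a per-unit tax.

Consumers bear €24 per ticket; sellers bear €3 per ticket.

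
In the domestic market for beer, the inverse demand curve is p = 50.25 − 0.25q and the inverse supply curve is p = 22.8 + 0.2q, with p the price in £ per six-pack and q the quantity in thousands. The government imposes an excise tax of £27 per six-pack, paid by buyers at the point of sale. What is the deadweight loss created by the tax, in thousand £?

Deadweight loss = £810 thousand.

Rewrite in direct form: qd = 201 − 4p and qs = 5p − 114.
Before the tax: set 201 − 4p = 5p − 114 → p* = £35, q* = 61.
With the tax collected from buyers, demand (in seller-price terms) shifts: qd = 201 − 4(p + 27).
Solving gives q = 1 with buyers paying £50 and suppliers receiving £23 (the £27 wedge).
Quantity falls by |ΔQ| = |61 − 1| = 60.
DWL = ½ · t · |ΔQ| = ½ · 27 · 60 = £810.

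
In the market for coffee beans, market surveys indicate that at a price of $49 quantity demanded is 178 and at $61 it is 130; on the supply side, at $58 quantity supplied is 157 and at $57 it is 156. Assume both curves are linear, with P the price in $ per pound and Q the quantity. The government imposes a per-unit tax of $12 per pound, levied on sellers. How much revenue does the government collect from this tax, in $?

Tax revenue = $1732.8.

Demand slope: (130 − 178)/(61 − 49) = -4, so Qd = 374 − 4P.
Supply slope: (156 − 157)/(57 − 58) = 1, so Qs = P + 99.
Before the tax: set 374 − 4P = P + 99 → P* = $55, Q* = 154.
With the tax collected from sellers, supply shifts: Qs = (P − 12) + 99.
Solving gives Q = 144.4 with consumers paying $57.4 and sellers receiving $45.4 (the $12 wedge).
Revenue = t · Q = 12 · 144.4 = $1732.8.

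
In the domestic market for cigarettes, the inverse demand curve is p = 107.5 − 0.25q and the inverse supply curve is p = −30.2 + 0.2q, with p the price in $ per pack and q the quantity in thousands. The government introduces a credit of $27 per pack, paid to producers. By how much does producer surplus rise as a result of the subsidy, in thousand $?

Inverting to q(p) form: qd = 430 − 4p; qs = 5p + 151.
Without the subsidy, 430 − 4p = 5p + 151 gives 9p = 279, so p* = $31 and q* = 306.
With a per-unit subsidy paid to producers, each receives p + 27 per unit sold, so supply becomes qs = 5(p + 27) + 151.
New equilibrium: buyers pay $16, producers receive $43, q = 366. (Wedge: pb − ps = −27.)
ΔPS is the trapezoid between Q = 366 and Q = 306 of height $12: ½ · (306 + 366) · 12 = $4032.

Producer surplus rises by $4032 thousand.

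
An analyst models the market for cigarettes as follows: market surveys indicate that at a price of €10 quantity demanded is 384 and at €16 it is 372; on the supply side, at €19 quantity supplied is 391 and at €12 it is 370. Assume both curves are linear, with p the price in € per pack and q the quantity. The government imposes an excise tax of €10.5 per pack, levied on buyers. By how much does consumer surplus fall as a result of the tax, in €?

Demand slope: (372 − 384)/(16 − 10) = -2, so qd = 404 − 2p.
Supply slope: (370 − 391)/(12 − 19) = 3, so qs = 3p + 334.
Before the tax: set 404 − 2p = 3p + 334 → p* = €14, q* = 376.
With the tax collected from buyers, demand (in seller-price terms) shifts: qd = 404 − 2(p + 10.5).
Solving gives q = 363.4 with buyers paying €20.3 and producers receiving €9.8 (the €10.5 wedge).
ΔCS is the trapezoid between Q = 363.4 and Q = 376 of height €6.3: ½ · (376 + 363.4) · 6.3 = €2329.11.

Consumer surplus falls by €2329.11.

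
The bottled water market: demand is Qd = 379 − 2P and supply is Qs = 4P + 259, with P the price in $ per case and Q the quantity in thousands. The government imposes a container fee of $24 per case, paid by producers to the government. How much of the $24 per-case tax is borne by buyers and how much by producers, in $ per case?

Buyers bear $16 per case; producers bear $8 per case.

Without the tax, 379 − 2P = 4P + 259 gives 6P = 120, so P* = $20 and Q* = 339.
With the tax collected from producers, supply shifts: Qs = 4(P − 24) + 259.
New equilibrium: buyers pay $36, producers receive $12, Q = 307. (Wedge: Pb − Ps = 24.)
Burden on buyers: $16; on producers: $8. (They sum to $24.)
The less price-elastic side of the market bears the larger share of a per-unit tax.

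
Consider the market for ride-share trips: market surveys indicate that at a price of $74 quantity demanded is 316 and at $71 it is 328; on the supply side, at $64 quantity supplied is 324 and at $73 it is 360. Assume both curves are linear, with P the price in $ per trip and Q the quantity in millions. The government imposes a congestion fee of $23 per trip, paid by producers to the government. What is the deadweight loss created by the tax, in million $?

Deadweight loss = $529 million.

Demand slope: (328 − 316)/(71 − 74) = -4, so Qd = 612 − 4P.
Supply slope: (360 − 324)/(73 − 64) = 4, so Qs = 4P + 68.
Before the tax: set 612 − 4P = 4P + 68 → P* = $68, Q* = 340.
With the tax collected from producers, supply shifts: Qs = 4(P − 23) + 68.
Solving gives Q = 294 with buyers paying $79.5 and producers receiving $56.5 (the $23 wedge).
Quantity falls by |ΔQ| = |340 − 294| = 46.
DWL = ½ · t · |ΔQ| = ½ · 23 · 46 = $529.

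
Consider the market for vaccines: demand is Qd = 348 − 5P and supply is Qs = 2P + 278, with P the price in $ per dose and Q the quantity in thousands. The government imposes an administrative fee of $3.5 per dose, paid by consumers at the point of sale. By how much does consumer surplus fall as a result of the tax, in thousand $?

Consumer surplus falls by $295.5 thousand.

Before the tax: set 348 − 5P = 2P + 278 → P* = $10, Q* = 298.
With the tax collected from consumers, demand (in seller-price terms) shifts: Qd = 348 − 5(P + 3.5).
Solving gives Q = 293 with consumers paying $11 and sellers receiving $7.5 (the $3.5 wedge).
ΔCS is the trapezoid between Q = 293 and Q = 298 of height $1: ½ · (298 + 293) · 1 = $295.5.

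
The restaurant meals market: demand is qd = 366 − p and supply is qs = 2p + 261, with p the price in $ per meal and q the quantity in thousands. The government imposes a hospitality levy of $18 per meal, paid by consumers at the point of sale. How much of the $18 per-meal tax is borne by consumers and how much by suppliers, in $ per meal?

Without the tax, 366 − p = 2p + 261 gives 3p = 105, so p* = $35 and q* = 331.
With the tax collected from consumers, demand (in seller-price terms) shifts: qd = 366 − (p + 18).
Solving gives q = 319 with consumers paying $47 and suppliers receiving $29 (the $18 wedge).
Burden on consumers: $12; on suppliers: $6. (They sum to $18.)
The less price-elastic side of the market bears the larger share of a per-unit tax.

Consumers bear $12 per meal; suppliers bear $6 per meal.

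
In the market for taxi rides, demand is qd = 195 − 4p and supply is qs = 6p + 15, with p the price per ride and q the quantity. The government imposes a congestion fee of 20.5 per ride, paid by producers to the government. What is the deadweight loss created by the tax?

Before the tax: set 195 − 4p = 6p + 15 → p* = 18, q* = 123.
With the tax collected from producers, supply shifts: qs = 6(p − 20.5) + 15.
Solving gives q = 73.8 with buyers paying 30.3 and producers receiving 9.8 (the 20.5 wedge).
Quantity falls by |ΔQ| = |123 − 73.8| = 49.2.
DWL = ½ · t · |ΔQ| = ½ · 20.5 · 49.2 = 504.3.

Deadweight loss = 504.3.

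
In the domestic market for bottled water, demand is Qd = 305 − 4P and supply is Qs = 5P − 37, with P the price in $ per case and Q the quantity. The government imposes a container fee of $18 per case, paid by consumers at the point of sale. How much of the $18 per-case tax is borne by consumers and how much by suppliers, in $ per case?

Before the tax: set 305 − 4P = 5P − 37 → P* = $38, Q* = 153.
With the tax collected from consumers, demand (in seller-price terms) shifts: Qd = 305 − 4(P + 18).
Solving gives Q = 113 with consumers paying $48 and suppliers receiving $30 (the $18 wedge).
Burden on consumers: $10; on suppliers: $8. (They sum to $18.)
The less price-elastic side of the market bears the larger share of a per-unit tax.

Consumers bear $10 per case; suppliers bear $8 per case.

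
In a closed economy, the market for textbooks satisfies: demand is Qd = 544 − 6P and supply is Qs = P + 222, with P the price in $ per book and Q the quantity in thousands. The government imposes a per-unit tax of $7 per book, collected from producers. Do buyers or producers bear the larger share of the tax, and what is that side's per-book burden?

Producers bear the larger share: $6 per book.

Before the tax: set 544 − 6P = P + 222 → P* = $46, Q* = 268.
With the tax collected from producers, supply shifts: Qs = (P − 7) + 222.
Solving gives Q = 262 with buyers paying $47 and producers receiving $40 (the $7 wedge).
Per-book burden: buyers $1, producers $6.
Producers take the larger share because supply is less price-elastic here (demand slope 6 vs supply slope 1).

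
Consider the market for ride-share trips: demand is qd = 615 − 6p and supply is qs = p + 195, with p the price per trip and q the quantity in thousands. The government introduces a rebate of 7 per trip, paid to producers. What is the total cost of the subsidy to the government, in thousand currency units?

Government outlay = 1827 thousand.

Before the subsidy: set 615 − 6p = p + 195 → p* = 60, q* = 255.
With a per-unit subsidy paid to producers, each receives p + 7 per unit sold, so supply becomes qs = (p + 7) + 195.
New equilibrium: buyers pay 59, producers receive 66, q = 261. (Wedge: pb − ps = −7.)
Outlay = t · Q = 7 · 261 = 1827.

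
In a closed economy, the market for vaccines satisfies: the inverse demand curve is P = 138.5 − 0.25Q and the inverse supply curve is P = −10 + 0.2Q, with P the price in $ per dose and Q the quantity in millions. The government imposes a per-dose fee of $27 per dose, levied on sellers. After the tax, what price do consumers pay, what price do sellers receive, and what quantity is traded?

Consumers pay $71; sellers receive $44; quantity = 270.

Inverting to Q(P) form: Qd = 554 − 4P; Qs = 5P + 50.
Before the tax: set 554 − 4P = 5P + 50 → P* = $56, Q* = 330.
With the tax collected from sellers, supply shifts: Qs = 5(P − 27) + 50.
New equilibrium: consumers pay $71, sellers receive $44, Q = 270. (Wedge: Pb − Ps = 27.)
The less price-elastic side of the market bears the larger share of a per-unit tax.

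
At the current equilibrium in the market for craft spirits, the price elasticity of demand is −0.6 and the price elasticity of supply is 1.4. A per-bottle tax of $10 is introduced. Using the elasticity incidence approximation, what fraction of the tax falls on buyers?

Incidence ratio: buyers' share ≈ εs / (εs + |εd|) = 1.4 / (1.4 + 0.6) = 0.7.
Supply is the more elastic side, so buyers bear the larger share.

Buyers' share ≈ 0.7.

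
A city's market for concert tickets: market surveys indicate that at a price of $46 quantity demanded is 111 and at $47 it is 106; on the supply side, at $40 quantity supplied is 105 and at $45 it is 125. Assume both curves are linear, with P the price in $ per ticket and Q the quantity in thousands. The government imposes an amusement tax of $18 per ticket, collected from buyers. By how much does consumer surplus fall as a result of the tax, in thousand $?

Demand slope: (106 − 111)/(47 − 46) = -5, so Qd = 341 − 5P.
Supply slope: (125 − 105)/(45 − 40) = 4, so Qs = 4P − 55.
Without the tax, 341 − 5P = 4P − 55 gives 9P = 396, so P* = $44 and Q* = 121.
With the tax collected from buyers, demand (in seller-price terms) shifts: Qd = 341 − 5(P + 18).
Solving gives Q = 81 with buyers paying $52 and suppliers receiving $34 (the $18 wedge).
ΔCS is the trapezoid between Q = 81 and Q = 121 of height $8: ½ · (121 + 81) · 8 = $808.

Consumer surplus falls by $808 thousand.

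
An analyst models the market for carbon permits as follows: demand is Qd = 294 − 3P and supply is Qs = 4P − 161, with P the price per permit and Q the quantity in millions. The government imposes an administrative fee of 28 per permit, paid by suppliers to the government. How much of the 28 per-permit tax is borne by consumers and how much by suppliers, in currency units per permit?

Before the tax: set 294 − 3P = 4P − 161 → P* = 65, Q* = 99.
With the tax collected from suppliers, supply shifts: Qs = 4(P − 28) − 161.
New equilibrium: consumers pay 81, suppliers receive 53, Q = 51. (Wedge: Pb − Ps = 28.)
Burden on consumers: 16; on suppliers: 12. (They sum to 28.)

Consumers bear 16 per permit; suppliers bear 12 per permit.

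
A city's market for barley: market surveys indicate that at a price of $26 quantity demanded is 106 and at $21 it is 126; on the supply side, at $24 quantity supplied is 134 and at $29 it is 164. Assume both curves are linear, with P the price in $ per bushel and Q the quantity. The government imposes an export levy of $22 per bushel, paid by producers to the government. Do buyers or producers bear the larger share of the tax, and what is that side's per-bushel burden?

Demand slope: (126 − 106)/(21 − 26) = -4, so Qd = 210 − 4P.
Supply slope: (164 − 134)/(29 − 24) = 6, so Qs = 6P − 10.
Before the tax: set 210 − 4P = 6P − 10 → P* = $22, Q* = 122.
With the tax collected from producers, supply shifts: Qs = 6(P − 22) − 10.
Solving gives Q = 69.2 with buyers paying $35.2 and producers receiving $13.2 (the $22 wedge).
Per-bushel burden: buyers $13.2, producers $8.8.
Buyers take the larger share because demand is less price-elastic here (demand slope 4 vs supply slope 6).
The less price-elastic side of the market bears the larger share of a per-unit tax.

Buyers bear the larger share: $13.2 per bushel.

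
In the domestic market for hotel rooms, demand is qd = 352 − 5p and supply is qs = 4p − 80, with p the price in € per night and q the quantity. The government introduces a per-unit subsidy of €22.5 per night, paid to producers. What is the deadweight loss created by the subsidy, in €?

Without the subsidy, 352 − 5p = 4p − 80 gives 9p = 432, so p* = €48 and q* = 112.
With a per-unit subsidy paid to producers, each receives p + 22.5 per unit sold, so supply becomes qs = 4(p + 22.5) − 80.
New equilibrium: buyers pay €38, producers receive €60.5, q = 162. (Wedge: pb − ps = −22.5.)
Quantity rises by |ΔQ| = |112 − 162| = 50.
DWL = ½ · t · |ΔQ| = ½ · 22.5 · 50 = €562.5.

Deadweight loss = €562.5.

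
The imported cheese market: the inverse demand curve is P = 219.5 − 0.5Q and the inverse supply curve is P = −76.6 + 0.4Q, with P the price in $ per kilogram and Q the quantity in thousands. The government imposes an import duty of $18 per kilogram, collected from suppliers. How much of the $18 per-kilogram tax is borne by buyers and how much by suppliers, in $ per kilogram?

Rewrite in direct form: Qd = 439 − 2P and Qs = 2.5P + 191.5.
Without the tax, 439 − 2P = 2.5P + 191.5 gives 4.5P = 247.5, so P* = $55 and Q* = 329.
With the tax collected from suppliers, supply shifts: Qs = 2.5(P − 18) + 191.5.
Solving gives Q = 309 with buyers paying $65 and suppliers receiving $47 (the $18 wedge).
Burden on buyers: $10; on suppliers: $8. (They sum to $18.)
The less price-elastic side of the market bears the larger share of a per-unit tax.

Buyers bear $10 per kilogram; suppliers bear $8 per kilogram.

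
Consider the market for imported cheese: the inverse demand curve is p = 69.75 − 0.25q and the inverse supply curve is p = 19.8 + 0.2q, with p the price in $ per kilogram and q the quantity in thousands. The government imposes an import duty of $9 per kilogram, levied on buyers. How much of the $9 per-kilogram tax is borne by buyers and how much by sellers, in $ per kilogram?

Buyers bear $5 per kilogram; sellers bear $4 per kilogram.

Rewrite in direct form: qd = 279 − 4p and qs = 5p − 99.
Without the tax, 279 − 4p = 5p − 99 gives 9p = 378, so p* = $42 and q* = 111.
With the tax collected from buyers, demand (in seller-price terms) shifts: qd = 279 − 4(p + 9).
New equilibrium: buyers pay $47, sellers receive $38, q = 91. (Wedge: pb − ps = 9.)
Burden on buyers: $5; on sellers: $4. (They sum to $9.)
The less price-elastic side of the market bears the larger share of a per-unit tax.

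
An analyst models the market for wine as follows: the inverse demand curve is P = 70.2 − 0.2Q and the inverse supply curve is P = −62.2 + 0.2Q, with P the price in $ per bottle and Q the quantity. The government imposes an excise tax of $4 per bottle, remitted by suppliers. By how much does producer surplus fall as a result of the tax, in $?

Producer surplus falls by $652.

Rewrite in direct form: Qd = 351 − 5P and Qs = 5P + 311.
Before the tax: set 351 − 5P = 5P + 311 → P* = $4, Q* = 331.
With the tax collected from suppliers, supply shifts: Qs = 5(P − 4) + 311.
Solving gives Q = 321 with buyers paying $6 and suppliers receiving $2 (the $4 wedge).
ΔPS is the trapezoid between Q = 321 and Q = 331 of height $2: ½ · (331 + 321) · 2 = $652.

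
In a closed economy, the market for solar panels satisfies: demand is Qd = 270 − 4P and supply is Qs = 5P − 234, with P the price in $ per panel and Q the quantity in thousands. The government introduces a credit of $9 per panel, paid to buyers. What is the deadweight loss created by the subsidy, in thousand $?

Deadweight loss = $90 thousand.

Without the subsidy, 270 − 4P = 5P − 234 gives 9P = 504, so P* = $56 and Q* = 46.
With a per-unit subsidy paid to buyers, each effectively pays P − 9, so demand becomes Qd = 270 − 4(P − 9).
New equilibrium: buyers pay $51, suppliers receive $60, Q = 66. (Wedge: Pb − Ps = −9.)
Quantity rises by |ΔQ| = |46 − 66| = 20.
DWL = ½ · t · |ΔQ| = ½ · 9 · 20 = $90.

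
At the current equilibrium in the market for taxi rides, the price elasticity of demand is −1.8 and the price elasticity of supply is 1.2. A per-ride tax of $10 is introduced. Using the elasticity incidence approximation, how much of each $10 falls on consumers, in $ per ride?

Incidence ratio: consumers' share ≈ εs / (εs + |εd|) = 1.2 / (1.2 + 1.8) = 0.4.
So consumers bear ≈ 0.4 × $10 = $4; sellers bear $6.

Consumers bear ≈ $4 per ride.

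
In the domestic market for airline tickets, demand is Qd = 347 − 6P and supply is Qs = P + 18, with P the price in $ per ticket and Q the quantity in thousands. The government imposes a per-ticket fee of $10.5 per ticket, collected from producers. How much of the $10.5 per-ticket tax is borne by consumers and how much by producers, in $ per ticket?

Consumers bear $1.5 per ticket; producers bear $9 per ticket.

Before the tax: set 347 − 6P = P + 18 → P* = $47, Q* = 65.
With the tax collected from producers, supply shifts: Qs = (P − 10.5) + 18.
New equilibrium: consumers pay $48.5, producers receive $38, Q = 56. (Wedge: Pb − Ps = 10.5.)
Burden on consumers: $1.5; on producers: $9. (They sum to $10.5.)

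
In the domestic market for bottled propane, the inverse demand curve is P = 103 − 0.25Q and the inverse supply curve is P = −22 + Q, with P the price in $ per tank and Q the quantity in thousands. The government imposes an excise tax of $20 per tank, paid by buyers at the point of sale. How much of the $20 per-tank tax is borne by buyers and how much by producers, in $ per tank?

Buyers bear $4 per tank; producers bear $16 per tank.

Rewrite in direct form: Qd = 412 − 4P and Qs = P + 22.
Without the tax, 412 − 4P = P + 22 gives 5P = 390, so P* = $78 and Q* = 100.
With the tax collected from buyers, demand (in seller-price terms) shifts: Qd = 412 − 4(P + 20).
New equilibrium: buyers pay $82, producers receive $62, Q = 84. (Wedge: Pb − Ps = 20.)
Burden on buyers: $4; on producers: $16. (They sum to $20.)
The less price-elastic side of the market bears the larger share of a per-unit tax.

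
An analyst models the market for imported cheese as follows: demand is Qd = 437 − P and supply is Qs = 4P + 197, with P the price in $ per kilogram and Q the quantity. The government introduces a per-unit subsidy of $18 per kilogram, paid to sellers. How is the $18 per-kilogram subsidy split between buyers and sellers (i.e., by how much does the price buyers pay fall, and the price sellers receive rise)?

Buyers gain $14.4 per kilogram; sellers gain $3.6 per kilogram.

Before the subsidy: set 437 − P = 4P + 197 → P* = $48, Q* = 389.
With a per-unit subsidy paid to sellers, each receives P + 18 per unit sold, so supply becomes Qs = 4(P + 18) + 197.
New equilibrium: buyers pay $33.6, sellers receive $51.6, Q = 403.4. (Wedge: Pb − Ps = −18.)
Gain to buyers: $14.4; to sellers: $3.6. (They sum to $18.)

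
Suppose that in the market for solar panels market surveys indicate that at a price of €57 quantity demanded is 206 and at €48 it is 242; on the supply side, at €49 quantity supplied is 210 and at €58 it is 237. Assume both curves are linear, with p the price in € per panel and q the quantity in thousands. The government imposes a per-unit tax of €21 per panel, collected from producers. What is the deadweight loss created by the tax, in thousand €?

Demand slope: (242 − 206)/(48 − 57) = -4, so qd = 434 − 4p.
Supply slope: (237 − 210)/(58 − 49) = 3, so qs = 3p + 63.
Before the tax: set 434 − 4p = 3p + 63 → p* = €53, q* = 222.
With the tax collected from producers, supply shifts: qs = 3(p − 21) + 63.
Solving gives q = 186 with buyers paying €62 and producers receiving €41 (the €21 wedge).
Quantity falls by |ΔQ| = |222 − 186| = 36.
DWL = ½ · t · |ΔQ| = ½ · 21 · 36 = €378.

Deadweight loss = €378 thousand.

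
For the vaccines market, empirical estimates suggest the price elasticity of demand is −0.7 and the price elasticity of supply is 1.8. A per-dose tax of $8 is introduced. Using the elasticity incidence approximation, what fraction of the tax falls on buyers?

Buyers' share ≈ 0.72.

Incidence ratio: buyers' share ≈ εs / (εs + |εd|) = 1.8 / (1.8 + 0.7) = 0.72.
Supply is the more elastic side, so buyers bear the larger share.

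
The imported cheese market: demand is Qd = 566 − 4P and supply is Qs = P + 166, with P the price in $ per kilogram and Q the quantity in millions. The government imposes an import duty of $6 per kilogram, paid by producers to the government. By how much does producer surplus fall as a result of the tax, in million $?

Producer surplus falls by $1169.28 million.

Before the tax: set 566 − 4P = P + 166 → P* = $80, Q* = 246.
With the tax collected from producers, supply shifts: Qs = (P − 6) + 166.
Solving gives Q = 241.2 with buyers paying $81.2 and producers receiving $75.2 (the $6 wedge).
ΔPS is the trapezoid between Q = 241.2 and Q = 246 of height $4.8: ½ · (246 + 241.2) · 4.8 = $1169.28.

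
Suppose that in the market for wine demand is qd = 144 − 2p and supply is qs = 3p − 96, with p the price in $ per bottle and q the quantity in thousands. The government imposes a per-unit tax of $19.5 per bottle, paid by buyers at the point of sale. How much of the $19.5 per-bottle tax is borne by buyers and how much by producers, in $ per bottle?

Buyers bear $11.7 per bottle; producers bear $7.8 per bottle.

Before the tax: set 144 − 2p = 3p − 96 → p* = $48, q* = 48.
With the tax collected from buyers, demand (in seller-price terms) shifts: qd = 144 − 2(p + 19.5).
Solving gives q = 24.6 with buyers paying $59.7 and producers receiving $40.2 (the $19.5 wedge).
Burden on buyers: $11.7; on producers: $7.8. (They sum to $19.5.)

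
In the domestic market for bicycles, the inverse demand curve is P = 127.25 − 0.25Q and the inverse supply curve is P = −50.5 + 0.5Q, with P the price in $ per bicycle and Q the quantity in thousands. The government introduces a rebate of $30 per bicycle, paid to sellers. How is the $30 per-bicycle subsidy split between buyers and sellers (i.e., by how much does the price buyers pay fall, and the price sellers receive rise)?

Rewrite in direct form: Qd = 509 − 4P and Qs = 2P + 101.
Without the subsidy, 509 − 4P = 2P + 101 gives 6P = 408, so P* = $68 and Q* = 237.
With a per-unit subsidy paid to sellers, each receives P + 30 per unit sold, so supply becomes Qs = 2(P + 30) + 101.
Solving gives Q = 277 with buyers paying $58 and sellers receiving $88 (the $30 wedge).
Gain to buyers: $10; to sellers: $20. (They sum to $30.)

Buyers gain $10 per bicycle; sellers gain $20 per bicycle.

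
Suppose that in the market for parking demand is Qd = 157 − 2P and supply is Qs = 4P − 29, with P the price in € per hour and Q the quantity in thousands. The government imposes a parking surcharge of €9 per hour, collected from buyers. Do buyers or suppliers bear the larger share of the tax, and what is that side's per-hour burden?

Buyers bear the larger share: €6 per hour.

Before the tax: set 157 − 2P = 4P − 29 → P* = €31, Q* = 95.
With the tax collected from buyers, demand (in seller-price terms) shifts: Qd = 157 − 2(P + 9).
Solving gives Q = 83 with buyers paying €37 and suppliers receiving €28 (the €9 wedge).
Per-hour burden: buyers €6, suppliers €3.
Buyers take the larger share because demand is less price-elastic here (demand slope 2 vs supply slope 4).
The less price-elastic side of the market bears the larger share of a per-unit tax.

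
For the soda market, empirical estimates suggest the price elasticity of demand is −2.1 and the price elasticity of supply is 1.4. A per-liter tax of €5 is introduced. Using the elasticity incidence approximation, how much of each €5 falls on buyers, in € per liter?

Incidence ratio: buyers' share ≈ εs / (εs + |εd|) = 1.4 / (1.4 + 2.1) = 0.4.
So buyers bear ≈ 0.4 × €5 = €2; suppliers bear €3.

Buyers bear ≈ €2 per liter.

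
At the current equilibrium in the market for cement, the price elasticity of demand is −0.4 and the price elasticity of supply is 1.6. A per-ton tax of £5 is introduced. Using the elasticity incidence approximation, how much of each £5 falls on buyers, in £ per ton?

Buyers bear ≈ £4 per ton.

Incidence ratio: buyers' share ≈ εs / (εs + |εd|) = 1.6 / (1.6 + 0.4) = 0.8.
So buyers bear ≈ 0.8 × £5 = £4; producers bear £1.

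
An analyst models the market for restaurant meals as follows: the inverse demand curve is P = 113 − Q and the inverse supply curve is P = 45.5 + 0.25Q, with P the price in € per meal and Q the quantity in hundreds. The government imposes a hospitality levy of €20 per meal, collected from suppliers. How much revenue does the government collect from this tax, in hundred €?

Tax revenue = €760 hundred.

Inverting to Q(P) form: Qd = 113 − P; Qs = 4P − 182.
Before the tax: set 113 − P = 4P − 182 → P* = €59, Q* = 54.
With the tax collected from suppliers, supply shifts: Qs = 4(P − 20) − 182.
Solving gives Q = 38 with consumers paying €75 and suppliers receiving €55 (the €20 wedge).
Revenue = t · Q = 20 · 38 = €760.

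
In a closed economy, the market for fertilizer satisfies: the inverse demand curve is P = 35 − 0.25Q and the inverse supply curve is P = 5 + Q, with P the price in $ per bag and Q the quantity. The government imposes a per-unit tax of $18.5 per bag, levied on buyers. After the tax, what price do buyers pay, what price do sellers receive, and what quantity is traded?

Rewrite in direct form: Qd = 140 − 4P and Qs = P − 5.
Before the tax: set 140 − 4P = P − 5 → P* = $29, Q* = 24.
With the tax collected from buyers, demand (in seller-price terms) shifts: Qd = 140 − 4(P + 18.5).
Solving gives Q = 9.2 with buyers paying $32.7 and sellers receiving $14.2 (the $18.5 wedge).

Buyers pay $32.7; sellers receive $14.2; quantity = 9.2.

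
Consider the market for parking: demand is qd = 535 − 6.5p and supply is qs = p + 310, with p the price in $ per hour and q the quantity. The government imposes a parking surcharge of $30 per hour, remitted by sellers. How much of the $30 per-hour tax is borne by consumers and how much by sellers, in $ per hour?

Consumers bear $4 per hour; sellers bear $26 per hour.

Before the tax: set 535 − 6.5p = p + 310 → p* = $30, q* = 340.
With the tax collected from sellers, supply shifts: qs = (p − 30) + 310.
New equilibrium: consumers pay $34, sellers receive $4, q = 314. (Wedge: pb − ps = 30.)
Burden on consumers: $4; on sellers: $26. (They sum to $30.)
The less price-elastic side of the market bears the larger share of a per-unit tax.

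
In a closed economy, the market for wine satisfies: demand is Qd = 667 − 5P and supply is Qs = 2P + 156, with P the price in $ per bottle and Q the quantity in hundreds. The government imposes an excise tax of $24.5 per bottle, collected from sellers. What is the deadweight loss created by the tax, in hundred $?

Before the tax: set 667 − 5P = 2P + 156 → P* = $73, Q* = 302.
With the tax collected from sellers, supply shifts: Qs = 2(P − 24.5) + 156.
New equilibrium: buyers pay $80, sellers receive $55.5, Q = 267. (Wedge: Pb − Ps = 24.5.)
Quantity falls by |ΔQ| = |302 − 267| = 35.
DWL = ½ · t · |ΔQ| = ½ · 24.5 · 35 = $428.75.

Deadweight loss = $428.75 hundred.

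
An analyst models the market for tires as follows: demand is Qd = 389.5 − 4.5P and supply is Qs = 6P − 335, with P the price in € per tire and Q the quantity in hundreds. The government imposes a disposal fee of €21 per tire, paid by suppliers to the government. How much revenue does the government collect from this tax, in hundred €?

Before the tax: set 389.5 − 4.5P = 6P − 335 → P* = €69, Q* = 79.
With the tax collected from suppliers, supply shifts: Qs = 6(P − 21) − 335.
New equilibrium: buyers pay €81, suppliers receive €60, Q = 25. (Wedge: Pb − Ps = 21.)
Revenue = t · Q = 21 · 25 = €525.

Tax revenue = €525 hundred.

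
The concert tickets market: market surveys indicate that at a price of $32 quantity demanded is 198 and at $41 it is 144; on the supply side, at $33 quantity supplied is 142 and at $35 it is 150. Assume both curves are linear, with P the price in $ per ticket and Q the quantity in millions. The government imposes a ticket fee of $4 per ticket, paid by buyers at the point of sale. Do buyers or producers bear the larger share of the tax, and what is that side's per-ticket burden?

Demand slope: (144 − 198)/(41 − 32) = -6, so Qd = 390 − 6P.
Supply slope: (150 − 142)/(35 − 33) = 4, so Qs = 4P + 10.
Without the tax, 390 − 6P = 4P + 10 gives 10P = 380, so P* = $38 and Q* = 162.
With the tax collected from buyers, demand (in seller-price terms) shifts: Qd = 390 − 6(P + 4).
New equilibrium: buyers pay $39.6, producers receive $35.6, Q = 152.4. (Wedge: Pb − Ps = 4.)
Per-ticket burden: buyers $1.6, producers $2.4.
Producers take the larger share because supply is less price-elastic here (demand slope 6 vs supply slope 4).
The less price-elastic side of the market bears the larger share of a per-unit tax.

Producers bear the larger share: $2.4 per ticket.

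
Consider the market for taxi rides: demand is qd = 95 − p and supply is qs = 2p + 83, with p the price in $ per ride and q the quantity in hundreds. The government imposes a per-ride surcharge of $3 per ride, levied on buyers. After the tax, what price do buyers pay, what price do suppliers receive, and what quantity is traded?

Before the tax: set 95 − p = 2p + 83 → p* = $4, q* = 91.
With the tax collected from buyers, demand (in seller-price terms) shifts: qd = 95 − (p + 3).
New equilibrium: buyers pay $6, suppliers receive $3, q = 89. (Wedge: pb − ps = 3.)

Buyers pay $6; suppliers receive $3; quantity = 89.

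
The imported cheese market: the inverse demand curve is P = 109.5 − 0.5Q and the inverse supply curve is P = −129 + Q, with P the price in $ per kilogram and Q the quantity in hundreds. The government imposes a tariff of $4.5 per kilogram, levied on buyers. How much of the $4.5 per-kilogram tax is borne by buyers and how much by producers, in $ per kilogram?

Buyers bear $1.5 per kilogram; producers bear $3 per kilogram.

Inverting to Q(P) form: Qd = 219 − 2P; Qs = P + 129.
Before the tax: set 219 − 2P = P + 129 → P* = $30, Q* = 159.
With the tax collected from buyers, demand (in seller-price terms) shifts: Qd = 219 − 2(P + 4.5).
New equilibrium: buyers pay $31.5, producers receive $27, Q = 156. (Wedge: Pb − Ps = 4.5.)
Burden on buyers: $1.5; on producers: $3. (They sum to $4.5.)
The less price-elastic side of the market bears the larger share of a per-unit tax.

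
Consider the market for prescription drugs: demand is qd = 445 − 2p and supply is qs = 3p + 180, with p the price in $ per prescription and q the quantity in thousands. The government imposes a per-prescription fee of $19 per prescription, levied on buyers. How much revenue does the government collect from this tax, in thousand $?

Without the tax, 445 − 2p = 3p + 180 gives 5p = 265, so p* = $53 and q* = 339.
With the tax collected from buyers, demand (in seller-price terms) shifts: qd = 445 − 2(p + 19).
Solving gives q = 316.2 with buyers paying $64.4 and sellers receiving $45.4 (the $19 wedge).
Revenue = t · Q = 19 · 316.2 = $6007.8.

Tax revenue = $6007.8 thousand.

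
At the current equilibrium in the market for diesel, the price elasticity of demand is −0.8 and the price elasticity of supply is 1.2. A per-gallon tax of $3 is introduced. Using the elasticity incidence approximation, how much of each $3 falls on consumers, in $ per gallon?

Consumers bear ≈ $1.8 per gallon.

Incidence ratio: consumers' share ≈ εs / (εs + |εd|) = 1.2 / (1.2 + 0.8) = 0.6.
So consumers bear ≈ 0.6 × $3 = $1.8; producers bear $1.2.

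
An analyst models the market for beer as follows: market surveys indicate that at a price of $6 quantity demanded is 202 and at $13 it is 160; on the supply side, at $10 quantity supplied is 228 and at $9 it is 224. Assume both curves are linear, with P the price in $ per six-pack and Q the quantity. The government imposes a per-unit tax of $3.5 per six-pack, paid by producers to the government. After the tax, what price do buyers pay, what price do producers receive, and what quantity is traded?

Demand slope: (160 − 202)/(13 − 6) = -6, so Qd = 238 − 6P.
Supply slope: (224 − 228)/(9 − 10) = 4, so Qs = 4P + 188.
Before the tax: set 238 − 6P = 4P + 188 → P* = $5, Q* = 208.
With the tax collected from producers, supply shifts: Qs = 4(P − 3.5) + 188.
Solving gives Q = 199.6 with buyers paying $6.4 and producers receiving $2.9 (the $3.5 wedge).

Buyers pay $6.4; producers receive $2.9; quantity = 199.6.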